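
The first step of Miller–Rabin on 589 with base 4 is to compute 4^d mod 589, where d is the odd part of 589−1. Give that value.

140

589 − 1 = 588 = 2^2 · 147, so d = 147.
4^1 ≡ 4 (mod 589)
4^2 ≡ 4^2 = 16 ≡ 16 (mod 589)
4^4 ≡ 16^2 = 256 ≡ 256 (mod 589)
4^8 ≡ 256^2 = 65536 ≡ 157 (mod 589)
4^16 ≡ 157^2 = 24649 ≡ 500 (mod 589)
4^32 ≡ 500^2 = 250000 ≡ 264 (mod 589)
4^64 ≡ 264^2 = 69696 ≡ 194 (mod 589)
4^128 ≡ 194^2 = 37636 ≡ 529 (mod 589)
147 = 128 + 16 + 2 + 1 in binary powers of 2.
So 4^147 ≡ 529 · 500 · 16 · 4 ≡ 140 (mod 589).
Squaring chain: 140 → 163; never reaches −1, so base 4 is a Miller–Rabin witness that 589 is composite.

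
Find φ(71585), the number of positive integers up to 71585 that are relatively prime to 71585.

Factor: 71585 = 5 · 103 · 139.
φ(71585) = (5−1) · (103−1) · (139−1) = 4 · 102 · 138 = 56304.

56304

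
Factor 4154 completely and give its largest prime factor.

67

4154 = 2 · 2077
2077 = 31 · 67
67 is prime.
So 4154 = 2 · 31 · 67; the largest prime factor is 67.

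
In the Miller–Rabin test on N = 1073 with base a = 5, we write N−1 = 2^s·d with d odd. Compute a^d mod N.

912

1073 − 1 = 1072 = 2^4 · 67, so d = 67.
5^1 ≡ 5 (mod 1073)
5^2 ≡ 5^2 = 25 ≡ 25 (mod 1073)
5^4 ≡ 25^2 = 625 ≡ 625 (mod 1073)
5^8 ≡ 625^2 = 390625 ≡ 53 (mod 1073)
5^16 ≡ 53^2 = 2809 ≡ 663 (mod 1073)
5^32 ≡ 663^2 = 439569 ≡ 712 (mod 1073)
5^64 ≡ 712^2 = 506944 ≡ 488 (mod 1073)
67 = 64 + 2 + 1 in binary powers of 2.
So 5^67 ≡ 488 · 25 · 5 ≡ 912 (mod 1073).
Squaring chain: 912 → 169 → 663 → 712; never reaches −1, so base 5 is a Miller–Rabin witness that 1073 is composite.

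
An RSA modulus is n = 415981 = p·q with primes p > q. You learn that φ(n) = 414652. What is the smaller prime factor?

φ(n) = (p−1)(q−1) = n − (p+q) + 1, so p + q = 415981 − 414652 + 1 = 1330.
p and q are the roots of t² − 1330t + 415981 = 0.
Discriminant: 1330² − 4·415981 = 1768900 − 1663924 = 104976; √104976 = 324.
q = (1330 − 324)/2 = 503, p = (1330 + 324)/2 = 827.
Check: 503 · 827 = 415981.

503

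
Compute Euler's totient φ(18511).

18232

Factor: 18511 = 107 · 173.
φ(18511) = (107−1) · (173−1) = 106 · 172 = 18232.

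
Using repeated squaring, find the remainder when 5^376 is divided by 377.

326

5^1 ≡ 5 (mod 377)
5^2 ≡ 5^2 = 25 ≡ 25 (mod 377)
5^4 ≡ 25^2 = 625 ≡ 248 (mod 377)
5^8 ≡ 248^2 = 61504 ≡ 53 (mod 377)
5^16 ≡ 53^2 = 2809 ≡ 170 (mod 377)
5^32 ≡ 170^2 = 28900 ≡ 248 (mod 377)
5^64 ≡ 248^2 = 61504 ≡ 53 (mod 377)
5^128 ≡ 53^2 = 2809 ≡ 170 (mod 377)
5^256 ≡ 170^2 = 28900 ≡ 248 (mod 377)
376 = 256 + 64 + 32 + 16 + 8 in binary powers of 2.
So 5^376 ≡ 248 · 53 · 248 · 170 · 53 ≡ 326 (mod 377).
Since 326 ≠ 1, base 5 is a Fermat witness: 377 is composite.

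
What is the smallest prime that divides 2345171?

2345171 is odd.
Digit sum 23, not divisible by 3.
Ends in 1: not divisible by 5.
7: 2345171 = 7·335024 + 3
11: 2345171 = 11·213197 + 4
13: 2345171 = 13·180397 + 10
17: 2345171 = 17·137951 + 4
19: 2345171 = 19·123430 + 1
23: 2345171 = 23·101963 + 22
29: 2345171 = 29·80867 + 28
31: 2345171 = 31·75650 + 21
37: 2345171 = 37·63383

37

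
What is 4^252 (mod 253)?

236

4^1 ≡ 4 (mod 253)
4^2 ≡ 4^2 = 16 ≡ 16 (mod 253)
4^4 ≡ 16^2 = 256 ≡ 3 (mod 253)
4^8 ≡ 3^2 = 9 ≡ 9 (mod 253)
4^16 ≡ 9^2 = 81 ≡ 81 (mod 253)
4^32 ≡ 81^2 = 6561 ≡ 236 (mod 253)
4^64 ≡ 236^2 = 55696 ≡ 36 (mod 253)
4^128 ≡ 36^2 = 1296 ≡ 31 (mod 253)
252 = 128 + 64 + 32 + 16 + 8 + 4 in binary powers of 2.
So 4^252 ≡ 31 · 36 · 236 · 81 · 9 · 3 ≡ 236 (mod 253).
Since 236 ≠ 1, base 4 is a Fermat witness: 253 is composite.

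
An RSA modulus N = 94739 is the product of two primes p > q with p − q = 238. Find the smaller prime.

211

Since p = q + 238, we have 94739 = q(q + 238), so q² + 238q − 94739 = 0.
Discriminant: 238² + 4·94739 = 56644 + 378956 = 435600; √435600 = 660.
q = (−238 + 660)/2 = 211, and p = q + 238 = 449.
Check: 211 · 449 = 94739.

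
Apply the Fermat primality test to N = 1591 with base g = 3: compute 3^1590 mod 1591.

322

3^1 ≡ 3 (mod 1591)
3^2 ≡ 3^2 = 9 ≡ 9 (mod 1591)
3^4 ≡ 9^2 = 81 ≡ 81 (mod 1591)
3^8 ≡ 81^2 = 6561 ≡ 197 (mod 1591)
3^16 ≡ 197^2 = 38809 ≡ 625 (mod 1591)
3^32 ≡ 625^2 = 390625 ≡ 830 (mod 1591)
3^64 ≡ 830^2 = 688900 ≡ 1588 (mod 1591)
3^128 ≡ 1588^2 = 2521744 ≡ 9 (mod 1591)
3^256 ≡ 9^2 = 81 ≡ 81 (mod 1591)
3^512 ≡ 81^2 = 6561 ≡ 197 (mod 1591)
3^1024 ≡ 197^2 = 38809 ≡ 625 (mod 1591)
1590 = 1024 + 512 + 32 + 16 + 4 + 2 in binary powers of 2.
So 3^1590 ≡ 625 · 197 · 830 · 625 · 81 · 9 ≡ 322 (mod 1591).
Since 322 ≠ 1, base 3 is a Fermat witness: 1591 is composite.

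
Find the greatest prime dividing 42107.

79

42107 = 13 · 3239
3239 = 41 · 79
79 is prime.
So 42107 = 13 · 41 · 79; the largest prime factor is 79.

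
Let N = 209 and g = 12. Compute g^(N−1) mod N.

45

12^1 ≡ 12 (mod 209)
12^2 ≡ 12^2 = 144 ≡ 144 (mod 209)
12^4 ≡ 144^2 = 20736 ≡ 45 (mod 209)
12^8 ≡ 45^2 = 2025 ≡ 144 (mod 209)
12^16 ≡ 144^2 = 20736 ≡ 45 (mod 209)
12^32 ≡ 45^2 = 2025 ≡ 144 (mod 209)
12^64 ≡ 144^2 = 20736 ≡ 45 (mod 209)
12^128 ≡ 45^2 = 2025 ≡ 144 (mod 209)
208 = 128 + 64 + 16 in binary powers of 2.
So 12^208 ≡ 144 · 45 · 45 ≡ 45 (mod 209).
Since 45 ≠ 1, base 12 is a Fermat witness: 209 is composite.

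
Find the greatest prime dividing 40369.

40369 = 7 · 5767
5767 = 73 · 79
79 is prime.
So 40369 = 7 · 73 · 79; the largest prime factor is 79.

79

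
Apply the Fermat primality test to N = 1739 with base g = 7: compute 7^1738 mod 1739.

636

7^1 ≡ 7 (mod 1739)
7^2 ≡ 7^2 = 49 ≡ 49 (mod 1739)
7^4 ≡ 49^2 = 2401 ≡ 662 (mod 1739)
7^8 ≡ 662^2 = 438244 ≡ 16 (mod 1739)
7^16 ≡ 16^2 = 256 ≡ 256 (mod 1739)
7^32 ≡ 256^2 = 65536 ≡ 1193 (mod 1739)
7^64 ≡ 1193^2 = 1423249 ≡ 747 (mod 1739)
7^128 ≡ 747^2 = 558009 ≡ 1529 (mod 1739)
7^256 ≡ 1529^2 = 2337841 ≡ 625 (mod 1739)
7^512 ≡ 625^2 = 390625 ≡ 1089 (mod 1739)
7^1024 ≡ 1089^2 = 1185921 ≡ 1662 (mod 1739)
1738 = 1024 + 512 + 128 + 64 + 8 + 2 in binary powers of 2.
So 7^1738 ≡ 1662 · 1089 · 1529 · 747 · 16 · 49 ≡ 636 (mod 1739).
Since 636 ≠ 1, base 7 is a Fermat witness: 1739 is composite.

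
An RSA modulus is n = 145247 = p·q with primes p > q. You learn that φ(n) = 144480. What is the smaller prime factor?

337

φ(n) = (p−1)(q−1) = n − (p+q) + 1, so p + q = 145247 − 144480 + 1 = 768.
p and q are the roots of t² − 768t + 145247 = 0.
Discriminant: 768² − 4·145247 = 589824 − 580988 = 8836; √8836 = 94.
q = (768 − 94)/2 = 337, p = (768 + 94)/2 = 431.
Check: 337 · 431 = 145247.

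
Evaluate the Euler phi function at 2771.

2592

Factor: 2771 = 17 · 163.
φ(2771) = (17−1) · (163−1) = 16 · 162 = 2592.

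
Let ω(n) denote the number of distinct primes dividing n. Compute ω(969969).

969969 = 3 · 323323
323323 = 7 · 46189
46189 = 11 · 4199
4199 = 13 · 323
323 = 17 · 19
969969 = 3 · 7 · 11 · 13 · 17 · 19, which has 6 distinct prime factors.

6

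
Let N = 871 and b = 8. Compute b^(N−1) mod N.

8^1 ≡ 8 (mod 871)
8^2 ≡ 8^2 = 64 ≡ 64 (mod 871)
8^4 ≡ 64^2 = 4096 ≡ 612 (mod 871)
8^8 ≡ 612^2 = 374544 ≡ 14 (mod 871)
8^16 ≡ 14^2 = 196 ≡ 196 (mod 871)
8^32 ≡ 196^2 = 38416 ≡ 92 (mod 871)
8^64 ≡ 92^2 = 8464 ≡ 625 (mod 871)
8^128 ≡ 625^2 = 390625 ≡ 417 (mod 871)
8^256 ≡ 417^2 = 173889 ≡ 560 (mod 871)
8^512 ≡ 560^2 = 313600 ≡ 40 (mod 871)
870 = 512 + 256 + 64 + 32 + 4 + 2 in binary powers of 2.
So 8^870 ≡ 40 · 560 · 625 · 92 · 612 · 64 ≡ 662 (mod 871).
Since 662 ≠ 1, base 8 is a Fermat witness: 871 is composite.

662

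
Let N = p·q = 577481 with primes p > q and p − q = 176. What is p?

Since p = q + 176, we have 577481 = q(q + 176), so q² + 176q − 577481 = 0.
Discriminant: 176² + 4·577481 = 30976 + 2309924 = 2340900; √2340900 = 1530.
q = (−176 + 1530)/2 = 677, and p = q + 176 = 853.
Check: 677 · 853 = 577481.

853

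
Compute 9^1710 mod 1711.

400

9^1 ≡ 9 (mod 1711)
9^2 ≡ 9^2 = 81 ≡ 81 (mod 1711)
9^4 ≡ 81^2 = 6561 ≡ 1428 (mod 1711)
9^8 ≡ 1428^2 = 2039184 ≡ 1383 (mod 1711)
9^16 ≡ 1383^2 = 1912689 ≡ 1502 (mod 1711)
9^32 ≡ 1502^2 = 2256004 ≡ 906 (mod 1711)
9^64 ≡ 906^2 = 820836 ≡ 1267 (mod 1711)
9^128 ≡ 1267^2 = 1605289 ≡ 371 (mod 1711)
9^256 ≡ 371^2 = 137641 ≡ 761 (mod 1711)
9^512 ≡ 761^2 = 579121 ≡ 803 (mod 1711)
9^1024 ≡ 803^2 = 644809 ≡ 1473 (mod 1711)
1710 = 1024 + 512 + 128 + 32 + 8 + 4 + 2 in binary powers of 2.
So 9^1710 ≡ 1473 · 803 · 371 · 906 · 1383 · 1428 · 81 ≡ 400 (mod 1711).
Since 400 ≠ 1, base 9 is a Fermat witness: 1711 is composite.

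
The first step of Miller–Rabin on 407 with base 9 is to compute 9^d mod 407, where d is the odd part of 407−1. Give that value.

256

407 − 1 = 406 = 2^1 · 203, so d = 203.
9^1 ≡ 9 (mod 407)
9^2 ≡ 9^2 = 81 ≡ 81 (mod 407)
9^4 ≡ 81^2 = 6561 ≡ 49 (mod 407)
9^8 ≡ 49^2 = 2401 ≡ 366 (mod 407)
9^16 ≡ 366^2 = 133956 ≡ 53 (mod 407)
9^32 ≡ 53^2 = 2809 ≡ 367 (mod 407)
9^64 ≡ 367^2 = 134689 ≡ 379 (mod 407)
9^128 ≡ 379^2 = 143641 ≡ 377 (mod 407)
203 = 128 + 64 + 8 + 2 + 1 in binary powers of 2.
So 9^203 ≡ 377 · 379 · 366 · 81 · 9 ≡ 256 (mod 407).
Squaring chain: 256; never reaches −1, so base 9 is a Miller–Rabin witness that 407 is composite.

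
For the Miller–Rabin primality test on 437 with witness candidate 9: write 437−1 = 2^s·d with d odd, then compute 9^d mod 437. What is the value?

437 − 1 = 436 = 2^2 · 109, so d = 109.
9^1 ≡ 9 (mod 437)
9^2 ≡ 9^2 = 81 ≡ 81 (mod 437)
9^4 ≡ 81^2 = 6561 ≡ 6 (mod 437)
9^8 ≡ 6^2 = 36 ≡ 36 (mod 437)
9^16 ≡ 36^2 = 1296 ≡ 422 (mod 437)
9^32 ≡ 422^2 = 178084 ≡ 225 (mod 437)
9^64 ≡ 225^2 = 50625 ≡ 370 (mod 437)
109 = 64 + 32 + 8 + 4 + 1 in binary powers of 2.
So 9^109 ≡ 370 · 225 · 36 · 6 · 9 ≡ 294 (mod 437).
Squaring chain: 294 → 347; never reaches −1, so base 9 is a Miller–Rabin witness that 437 is composite.

294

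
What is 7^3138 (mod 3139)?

173

7^1 ≡ 7 (mod 3139)
7^2 ≡ 7^2 = 49 ≡ 49 (mod 3139)
7^4 ≡ 49^2 = 2401 ≡ 2401 (mod 3139)
7^8 ≡ 2401^2 = 5764801 ≡ 1597 (mod 3139)
7^16 ≡ 1597^2 = 2550409 ≡ 1541 (mod 3139)
7^32 ≡ 1541^2 = 2374681 ≡ 1597 (mod 3139)
7^64 ≡ 1597^2 = 2550409 ≡ 1541 (mod 3139)
7^128 ≡ 1541^2 = 2374681 ≡ 1597 (mod 3139)
7^256 ≡ 1597^2 = 2550409 ≡ 1541 (mod 3139)
7^512 ≡ 1541^2 = 2374681 ≡ 1597 (mod 3139)
7^1024 ≡ 1597^2 = 2550409 ≡ 1541 (mod 3139)
7^2048 ≡ 1541^2 = 2374681 ≡ 1597 (mod 3139)
3138 = 2048 + 1024 + 64 + 2 in binary powers of 2.
So 7^3138 ≡ 1597 · 1541 · 1541 · 49 ≡ 173 (mod 3139).
Since 173 ≠ 1, base 7 is a Fermat witness: 3139 is composite.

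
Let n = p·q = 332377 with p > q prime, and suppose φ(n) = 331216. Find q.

509

φ(n) = (p−1)(q−1) = n − (p+q) + 1, so p + q = 332377 − 331216 + 1 = 1162.
p and q are the roots of t² − 1162t + 332377 = 0.
Discriminant: 1162² − 4·332377 = 1350244 − 1329508 = 20736; √20736 = 144.
q = (1162 − 144)/2 = 509, p = (1162 + 144)/2 = 653.
Check: 509 · 653 = 332377.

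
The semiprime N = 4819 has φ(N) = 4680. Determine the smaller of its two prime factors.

φ(n) = (p−1)(q−1) = n − (p+q) + 1, so p + q = 4819 − 4680 + 1 = 140.
p and q are the roots of t² − 140t + 4819 = 0.
Discriminant: 140² − 4·4819 = 19600 − 19276 = 324; √324 = 18.
q = (140 − 18)/2 = 61, p = (140 + 18)/2 = 79.
Check: 61 · 79 = 4819.

61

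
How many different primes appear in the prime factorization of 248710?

248710 = 2 · 124355
124355 = 5 · 24871
24871 = 7 · 3553
3553 = 11 · 323
323 = 17 · 19
248710 = 2 · 5 · 7 · 11 · 17 · 19, which has 6 distinct prime factors.

6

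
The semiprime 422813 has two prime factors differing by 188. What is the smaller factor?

Since p = q + 188, we have 422813 = q(q + 188), so q² + 188q − 422813 = 0.
Discriminant: 188² + 4·422813 = 35344 + 1691252 = 1726596; √1726596 = 1314.
q = (−188 + 1314)/2 = 563, and p = q + 188 = 751.
Check: 563 · 751 = 422813.

563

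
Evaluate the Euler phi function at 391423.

372960

Factor: 391423 = 37 · 71 · 149.
φ(391423) = (37−1) · (71−1) · (149−1) = 36 · 70 · 148 = 372960.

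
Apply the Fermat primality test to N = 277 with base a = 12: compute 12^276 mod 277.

1

12^1 ≡ 12 (mod 277)
12^2 ≡ 12^2 = 144 ≡ 144 (mod 277)
12^4 ≡ 144^2 = 20736 ≡ 238 (mod 277)
12^8 ≡ 238^2 = 56644 ≡ 136 (mod 277)
12^16 ≡ 136^2 = 18496 ≡ 214 (mod 277)
12^32 ≡ 214^2 = 45796 ≡ 91 (mod 277)
12^64 ≡ 91^2 = 8281 ≡ 248 (mod 277)
12^128 ≡ 248^2 = 61504 ≡ 10 (mod 277)
12^256 ≡ 10^2 = 100 ≡ 100 (mod 277)
276 = 256 + 16 + 4 in binary powers of 2.
So 12^276 ≡ 100 · 214 · 238 ≡ 1 (mod 277).
Since the result is 1, base 12 gives no evidence that 277 is composite.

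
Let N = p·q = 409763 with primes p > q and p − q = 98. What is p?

Since p = q + 98, we have 409763 = q(q + 98), so q² + 98q − 409763 = 0.
Discriminant: 98² + 4·409763 = 9604 + 1639052 = 1648656; √1648656 = 1284.
q = (−98 + 1284)/2 = 593, and p = q + 98 = 691.
Check: 593 · 691 = 409763.

691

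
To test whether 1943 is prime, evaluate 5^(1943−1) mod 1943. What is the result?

5^1 ≡ 5 (mod 1943)
5^2 ≡ 5^2 = 25 ≡ 25 (mod 1943)
5^4 ≡ 25^2 = 625 ≡ 625 (mod 1943)
5^8 ≡ 625^2 = 390625 ≡ 82 (mod 1943)
5^16 ≡ 82^2 = 6724 ≡ 895 (mod 1943)
5^32 ≡ 895^2 = 801025 ≡ 509 (mod 1943)
5^64 ≡ 509^2 = 259081 ≡ 662 (mod 1943)
5^128 ≡ 662^2 = 438244 ≡ 1069 (mod 1943)
5^256 ≡ 1069^2 = 1142761 ≡ 277 (mod 1943)
5^512 ≡ 277^2 = 76729 ≡ 952 (mod 1943)
5^1024 ≡ 952^2 = 906304 ≡ 866 (mod 1943)
1942 = 1024 + 512 + 256 + 128 + 16 + 4 + 2 in binary powers of 2.
So 5^1942 ≡ 866 · 952 · 277 · 1069 · 895 · 625 · 25 ≡ 1354 (mod 1943).
Since 1354 ≠ 1, base 5 is a Fermat witness: 1943 is composite.

1354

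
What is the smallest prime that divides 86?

86 is even: 2 divides it.

2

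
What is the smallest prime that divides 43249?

43249 is odd.
Digit sum 22, not divisible by 3.
Ends in 9: not divisible by 5.
7: 43249 = 7·6178 + 3
11: 43249 = 11·3931 + 8
13: 43249 = 13·3326 + 11
17: 43249 = 17·2544 + 1
19: 43249 = 19·2276 + 5
23: 43249 = 23·1880 + 9
29: 43249 = 29·1491 + 10
31: 43249 = 31·1395 + 4
37: 43249 = 37·1168 + 33
41: 43249 = 41·1054 + 35
43: 43249 = 43·1005 + 34
47: 43249 = 47·920 + 9
53: 43249 = 53·816 + 1
59: 43249 = 59·733 + 2
61: 43249 = 61·709

61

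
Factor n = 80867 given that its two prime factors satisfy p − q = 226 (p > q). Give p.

Since p = q + 226, we have 80867 = q(q + 226), so q² + 226q − 80867 = 0.
Discriminant: 226² + 4·80867 = 51076 + 323468 = 374544; √374544 = 612.
q = (−226 + 612)/2 = 193, and p = q + 226 = 419.
Check: 193 · 419 = 80867.

419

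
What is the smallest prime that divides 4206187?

73

4206187 is odd.
Digit sum 28, not divisible by 3.
Ends in 7: not divisible by 5.
7: 4206187 = 7·600883 + 6
11: 4206187 = 11·382380 + 7
13: 4206187 = 13·323552 + 11
17: 4206187 = 17·247422 + 13
19: 4206187 = 19·221378 + 5
23: 4206187 = 23·182877 + 16
29: 4206187 = 29·145040 + 27
31: 4206187 = 31·135683 + 14
37: 4206187 = 37·113680 + 27
41: 4206187 = 41·102589 + 38
43: 4206187 = 43·97818 + 13
47: 4206187 = 47·89493 + 16
53: 4206187 = 53·79362 + 1
59: 4206187 = 59·71291 + 18
61: 4206187 = 61·68953 + 54
67: 4206187 = 67·62778 + 61
71: 4206187 = 71·59242 + 5
73: 4206187 = 73·57619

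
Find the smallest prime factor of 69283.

69283 is odd.
Digit sum 28, not divisible by 3.
Ends in 3: not divisible by 5.
7: 69283 = 7·9897 + 4
11: 69283 = 11·6298 + 5
13: 69283 = 13·5329 + 6
17: 69283 = 17·4075 + 8
19: 69283 = 19·3646 + 9
23: 69283 = 23·3012 + 7
29: 69283 = 29·2389 + 2
31: 69283 = 31·2234 + 29
37: 69283 = 37·1872 + 19
41: 69283 = 41·1689 + 34
43: 69283 = 43·1611 + 10
47: 69283 = 47·1474 + 5
53: 69283 = 53·1307 + 12
59: 69283 = 59·1174 + 17
61: 69283 = 61·1135 + 48
67: 69283 = 67·1034 + 5
71: 69283 = 71·975 + 58
73: 69283 = 73·949 + 6
79: 69283 = 79·877

79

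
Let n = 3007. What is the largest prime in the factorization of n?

3007 = 31 · 97
97 is prime.
So 3007 = 31 · 97; the largest prime factor is 97.

97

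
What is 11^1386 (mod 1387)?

11^1 ≡ 11 (mod 1387)
11^2 ≡ 11^2 = 121 ≡ 121 (mod 1387)
11^4 ≡ 121^2 = 14641 ≡ 771 (mod 1387)
11^8 ≡ 771^2 = 594441 ≡ 805 (mod 1387)
11^16 ≡ 805^2 = 648025 ≡ 296 (mod 1387)
11^32 ≡ 296^2 = 87616 ≡ 235 (mod 1387)
11^64 ≡ 235^2 = 55225 ≡ 1132 (mod 1387)
11^128 ≡ 1132^2 = 1281424 ≡ 1223 (mod 1387)
11^256 ≡ 1223^2 = 1495729 ≡ 543 (mod 1387)
11^512 ≡ 543^2 = 294849 ≡ 805 (mod 1387)
11^1024 ≡ 805^2 = 648025 ≡ 296 (mod 1387)
1386 = 1024 + 256 + 64 + 32 + 8 + 2 in binary powers of 2.
So 11^1386 ≡ 296 · 543 · 1132 · 235 · 805 · 121 ≡ 1141 (mod 1387).
Since 1141 ≠ 1, base 11 is a Fermat witness: 1387 is composite.

1141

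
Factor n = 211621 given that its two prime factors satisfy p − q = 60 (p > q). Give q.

431

Since p = q + 60, we have 211621 = q(q + 60), so q² + 60q − 211621 = 0.
Discriminant: 60² + 4·211621 = 3600 + 846484 = 850084; √850084 = 922.
q = (−60 + 922)/2 = 431, and p = q + 60 = 491.
Check: 431 · 491 = 211621.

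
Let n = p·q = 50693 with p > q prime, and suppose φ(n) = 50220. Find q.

φ(n) = (p−1)(q−1) = n − (p+q) + 1, so p + q = 50693 − 50220 + 1 = 474.
p and q are the roots of t² − 474t + 50693 = 0.
Discriminant: 474² − 4·50693 = 224676 − 202772 = 21904; √21904 = 148.
q = (474 − 148)/2 = 163, p = (474 + 148)/2 = 311.
Check: 163 · 311 = 50693.

163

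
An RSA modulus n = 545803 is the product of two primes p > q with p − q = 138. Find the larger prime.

811

Since p = q + 138, we have 545803 = q(q + 138), so q² + 138q − 545803 = 0.
Discriminant: 138² + 4·545803 = 19044 + 2183212 = 2202256; √2202256 = 1484.
q = (−138 + 1484)/2 = 673, and p = q + 138 = 811.
Check: 673 · 811 = 545803.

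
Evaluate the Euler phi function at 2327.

2136

Factor: 2327 = 13 · 179.
φ(2327) = (13−1) · (179−1) = 12 · 178 = 2136.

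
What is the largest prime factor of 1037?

1037 = 17 · 61
61 is prime.
So 1037 = 17 · 61; the largest prime factor is 61.

61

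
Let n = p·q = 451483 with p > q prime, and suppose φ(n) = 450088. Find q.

φ(n) = (p−1)(q−1) = n − (p+q) + 1, so p + q = 451483 − 450088 + 1 = 1396.
p and q are the roots of t² − 1396t + 451483 = 0.
Discriminant: 1396² − 4·451483 = 1948816 − 1805932 = 142884; √142884 = 378.
q = (1396 − 378)/2 = 509, p = (1396 + 378)/2 = 887.
Check: 509 · 887 = 451483.

509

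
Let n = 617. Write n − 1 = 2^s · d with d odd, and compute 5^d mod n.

478

617 − 1 = 616 = 2^3 · 77, so d = 77.
5^1 ≡ 5 (mod 617)
5^2 ≡ 5^2 = 25 ≡ 25 (mod 617)
5^4 ≡ 25^2 = 625 ≡ 8 (mod 617)
5^8 ≡ 8^2 = 64 ≡ 64 (mod 617)
5^16 ≡ 64^2 = 4096 ≡ 394 (mod 617)
5^32 ≡ 394^2 = 155236 ≡ 369 (mod 617)
5^64 ≡ 369^2 = 136161 ≡ 421 (mod 617)
77 = 64 + 8 + 4 + 1 in binary powers of 2.
So 5^77 ≡ 421 · 64 · 8 · 5 ≡ 478 (mod 617).
Squaring chain: 478 → 194 → 616; reaches −1, so base 5 does not prove 617 composite.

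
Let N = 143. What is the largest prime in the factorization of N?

143 = 11 · 13
13 is prime.
So 143 = 11 · 13; the largest prime factor is 13.

13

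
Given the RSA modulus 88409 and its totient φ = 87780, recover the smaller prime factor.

φ(n) = (p−1)(q−1) = n − (p+q) + 1, so p + q = 88409 − 87780 + 1 = 630.
p and q are the roots of t² − 630t + 88409 = 0.
Discriminant: 630² − 4·88409 = 396900 − 353636 = 43264; √43264 = 208.
q = (630 − 208)/2 = 211, p = (630 + 208)/2 = 419.
Check: 211 · 419 = 88409.

211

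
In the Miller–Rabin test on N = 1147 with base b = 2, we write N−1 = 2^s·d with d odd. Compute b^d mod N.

1124

1147 − 1 = 1146 = 2^1 · 573, so d = 573.
2^1 ≡ 2 (mod 1147)
2^2 ≡ 2^2 = 4 ≡ 4 (mod 1147)
2^4 ≡ 4^2 = 16 ≡ 16 (mod 1147)
2^8 ≡ 16^2 = 256 ≡ 256 (mod 1147)
2^16 ≡ 256^2 = 65536 ≡ 157 (mod 1147)
2^32 ≡ 157^2 = 24649 ≡ 562 (mod 1147)
2^64 ≡ 562^2 = 315844 ≡ 419 (mod 1147)
2^128 ≡ 419^2 = 175561 ≡ 70 (mod 1147)
2^256 ≡ 70^2 = 4900 ≡ 312 (mod 1147)
2^512 ≡ 312^2 = 97344 ≡ 996 (mod 1147)
573 = 512 + 32 + 16 + 8 + 4 + 1 in binary powers of 2.
So 2^573 ≡ 996 · 562 · 157 · 256 · 16 · 2 ≡ 1124 (mod 1147).
Squaring chain: 1124; never reaches −1, so base 2 is a Miller–Rabin witness that 1147 is composite.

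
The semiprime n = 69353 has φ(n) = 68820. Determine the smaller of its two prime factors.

φ(n) = (p−1)(q−1) = n − (p+q) + 1, so p + q = 69353 − 68820 + 1 = 534.
p and q are the roots of t² − 534t + 69353 = 0.
Discriminant: 534² − 4·69353 = 285156 − 277412 = 7744; √7744 = 88.
q = (534 − 88)/2 = 223, p = (534 + 88)/2 = 311.
Check: 223 · 311 = 69353.

223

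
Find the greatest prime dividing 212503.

73

212503 = 41 · 5183
5183 = 71 · 73
73 is prime.
So 212503 = 41 · 71 · 73; the largest prime factor is 73.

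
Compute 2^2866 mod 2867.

1015

2^1 ≡ 2 (mod 2867)
2^2 ≡ 2^2 = 4 ≡ 4 (mod 2867)
2^4 ≡ 4^2 = 16 ≡ 16 (mod 2867)
2^8 ≡ 16^2 = 256 ≡ 256 (mod 2867)
2^16 ≡ 256^2 = 65536 ≡ 2462 (mod 2867)
2^32 ≡ 2462^2 = 6061444 ≡ 606 (mod 2867)
2^64 ≡ 606^2 = 367236 ≡ 260 (mod 2867)
2^128 ≡ 260^2 = 67600 ≡ 1659 (mod 2867)
2^256 ≡ 1659^2 = 2752281 ≡ 2828 (mod 2867)
2^512 ≡ 2828^2 = 7997584 ≡ 1521 (mod 2867)
2^1024 ≡ 1521^2 = 2313441 ≡ 2639 (mod 2867)
2^2048 ≡ 2639^2 = 6964321 ≡ 378 (mod 2867)
2866 = 2048 + 512 + 256 + 32 + 16 + 2 in binary powers of 2.
So 2^2866 ≡ 378 · 1521 · 2828 · 606 · 2462 · 4 ≡ 1015 (mod 2867).
Since 1015 ≠ 1, base 2 is a Fermat witness: 2867 is composite.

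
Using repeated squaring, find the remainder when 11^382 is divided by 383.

11^1 ≡ 11 (mod 383)
11^2 ≡ 11^2 = 121 ≡ 121 (mod 383)
11^4 ≡ 121^2 = 14641 ≡ 87 (mod 383)
11^8 ≡ 87^2 = 7569 ≡ 292 (mod 383)
11^16 ≡ 292^2 = 85264 ≡ 238 (mod 383)
11^32 ≡ 238^2 = 56644 ≡ 343 (mod 383)
11^64 ≡ 343^2 = 117649 ≡ 68 (mod 383)
11^128 ≡ 68^2 = 4624 ≡ 28 (mod 383)
11^256 ≡ 28^2 = 784 ≡ 18 (mod 383)
382 = 256 + 64 + 32 + 16 + 8 + 4 + 2 in binary powers of 2.
So 11^382 ≡ 18 · 68 · 343 · 238 · 292 · 87 · 121 ≡ 1 (mod 383).
Since the result is 1, base 11 gives no evidence that 383 is composite.

1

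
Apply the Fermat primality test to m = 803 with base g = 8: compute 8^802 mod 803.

592

8^1 ≡ 8 (mod 803)
8^2 ≡ 8^2 = 64 ≡ 64 (mod 803)
8^4 ≡ 64^2 = 4096 ≡ 81 (mod 803)
8^8 ≡ 81^2 = 6561 ≡ 137 (mod 803)
8^16 ≡ 137^2 = 18769 ≡ 300 (mod 803)
8^32 ≡ 300^2 = 90000 ≡ 64 (mod 803)
8^64 ≡ 64^2 = 4096 ≡ 81 (mod 803)
8^128 ≡ 81^2 = 6561 ≡ 137 (mod 803)
8^256 ≡ 137^2 = 18769 ≡ 300 (mod 803)
8^512 ≡ 300^2 = 90000 ≡ 64 (mod 803)
802 = 512 + 256 + 32 + 2 in binary powers of 2.
So 8^802 ≡ 64 · 300 · 64 · 64 ≡ 592 (mod 803).
Since 592 ≠ 1, base 8 is a Fermat witness: 803 is composite.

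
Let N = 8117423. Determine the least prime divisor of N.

89

8117423 is odd.
Digit sum 26, not divisible by 3.
Ends in 3: not divisible by 5.
7: 8117423 = 7·1159631 + 6
11: 8117423 = 11·737947 + 6
13: 8117423 = 13·624417 + 2
17: 8117423 = 17·477495 + 8
19: 8117423 = 19·427232 + 15
23: 8117423 = 23·352931 + 10
29: 8117423 = 29·279911 + 4
31: 8117423 = 31·261852 + 11
37: 8117423 = 37·219389 + 30
41: 8117423 = 41·197985 + 38
43: 8117423 = 43·188777 + 12
47: 8117423 = 47·172711 + 6
53: 8117423 = 53·153158 + 49
59: 8117423 = 59·137583 + 26
61: 8117423 = 61·133072 + 31
67: 8117423 = 67·121155 + 38
71: 8117423 = 71·114329 + 64
73: 8117423 = 73·111197 + 42
79: 8117423 = 79·102752 + 15
83: 8117423 = 83·97800 + 23
89: 8117423 = 89·91207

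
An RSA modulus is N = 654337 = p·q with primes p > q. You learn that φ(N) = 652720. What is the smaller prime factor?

φ(n) = (p−1)(q−1) = n − (p+q) + 1, so p + q = 654337 − 652720 + 1 = 1618.
p and q are the roots of t² − 1618t + 654337 = 0.
Discriminant: 1618² − 4·654337 = 2617924 − 2617348 = 576; √576 = 24.
q = (1618 − 24)/2 = 797, p = (1618 + 24)/2 = 821.
Check: 797 · 821 = 654337.

797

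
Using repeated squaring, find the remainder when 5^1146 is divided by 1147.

5^1 ≡ 5 (mod 1147)
5^2 ≡ 5^2 = 25 ≡ 25 (mod 1147)
5^4 ≡ 25^2 = 625 ≡ 625 (mod 1147)
5^8 ≡ 625^2 = 390625 ≡ 645 (mod 1147)
5^16 ≡ 645^2 = 416025 ≡ 811 (mod 1147)
5^32 ≡ 811^2 = 657721 ≡ 490 (mod 1147)
5^64 ≡ 490^2 = 240100 ≡ 377 (mod 1147)
5^128 ≡ 377^2 = 142129 ≡ 1048 (mod 1147)
5^256 ≡ 1048^2 = 1098304 ≡ 625 (mod 1147)
5^512 ≡ 625^2 = 390625 ≡ 645 (mod 1147)
5^1024 ≡ 645^2 = 416025 ≡ 811 (mod 1147)
1146 = 1024 + 64 + 32 + 16 + 8 + 2 in binary powers of 2.
So 5^1146 ≡ 811 · 377 · 490 · 811 · 645 · 25 ≡ 249 (mod 1147).
Since 249 ≠ 1, base 5 is a Fermat witness: 1147 is composite.

249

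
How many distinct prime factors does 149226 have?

149226 = 2 · 74613
74613 = 3 · 24871
24871 = 7 · 3553
3553 = 11 · 323
323 = 17 · 19
149226 = 2 · 3 · 7 · 11 · 17 · 19, which has 6 distinct prime factors.

6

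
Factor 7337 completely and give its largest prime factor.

29

7337 = 11 · 667
667 = 23 · 29
29 is prime.
So 7337 = 11 · 23 · 29; the largest prime factor is 29.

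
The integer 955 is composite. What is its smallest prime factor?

955 is odd.
Digit sum 19, not divisible by 3.
Ends in 5: divisible by 5.

5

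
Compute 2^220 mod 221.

16

2^1 ≡ 2 (mod 221)
2^2 ≡ 2^2 = 4 ≡ 4 (mod 221)
2^4 ≡ 4^2 = 16 ≡ 16 (mod 221)
2^8 ≡ 16^2 = 256 ≡ 35 (mod 221)
2^16 ≡ 35^2 = 1225 ≡ 120 (mod 221)
2^32 ≡ 120^2 = 14400 ≡ 35 (mod 221)
2^64 ≡ 35^2 = 1225 ≡ 120 (mod 221)
2^128 ≡ 120^2 = 14400 ≡ 35 (mod 221)
220 = 128 + 64 + 16 + 8 + 4 in binary powers of 2.
So 2^220 ≡ 35 · 120 · 120 · 35 · 16 ≡ 16 (mod 221).
Since 16 ≠ 1, base 2 is a Fermat witness: 221 is composite.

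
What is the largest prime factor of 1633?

71

1633 = 23 · 71
71 is prime.
So 1633 = 23 · 71; the largest prime factor is 71.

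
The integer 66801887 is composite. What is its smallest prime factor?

66801887 is odd.
Digit sum 44, not divisible by 3.
Ends in 7: not divisible by 5.
7: 66801887 = 7·9543126 + 5
11: 66801887 = 11·6072898 + 9
13: 66801887 = 13·5138606 + 9
17: 66801887 = 17·3929522 + 13
19: 66801887 = 19·3515888 + 15
23: 66801887 = 23·2904429 + 20
29: 66801887 = 29·2303513 + 10
31: 66801887 = 31·2154899 + 18
37: 66801887 = 37·1805456 + 15
41: 66801887 = 41·1629314 + 13
43: 66801887 = 43·1553532 + 11
47: 66801887 = 47·1421316 + 35
53: 66801887 = 53·1260412 + 51
59: 66801887 = 59·1132235 + 22
61: 66801887 = 61·1095112 + 55
67: 66801887 = 67·997043 + 6
71: 66801887 = 71·940871 + 46
73: 66801887 = 73·915094 + 25
79: 66801887 = 79·845593 + 40
83: 66801887 = 83·804842 + 1
89: 66801887 = 89·750583

89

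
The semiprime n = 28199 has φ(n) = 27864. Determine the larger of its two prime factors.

φ(n) = (p−1)(q−1) = n − (p+q) + 1, so p + q = 28199 − 27864 + 1 = 336.
p and q are the roots of t² − 336t + 28199 = 0.
Discriminant: 336² − 4·28199 = 112896 − 112796 = 100; √100 = 10.
q = (336 − 10)/2 = 163, p = (336 + 10)/2 = 173.
Check: 163 · 173 = 28199.

173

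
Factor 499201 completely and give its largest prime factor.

499201 = 71 · 7031
7031 = 79 · 89
89 is prime.
So 499201 = 71 · 79 · 89; the largest prime factor is 89.

89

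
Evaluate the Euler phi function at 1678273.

Factor: 1678273 = 89 · 109 · 173.
φ(1678273) = (89−1) · (109−1) · (173−1) = 88 · 108 · 172 = 1634688.

1634688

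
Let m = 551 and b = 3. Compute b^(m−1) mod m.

35

3^1 ≡ 3 (mod 551)
3^2 ≡ 3^2 = 9 ≡ 9 (mod 551)
3^4 ≡ 9^2 = 81 ≡ 81 (mod 551)
3^8 ≡ 81^2 = 6561 ≡ 500 (mod 551)
3^16 ≡ 500^2 = 250000 ≡ 397 (mod 551)
3^32 ≡ 397^2 = 157609 ≡ 23 (mod 551)
3^64 ≡ 23^2 = 529 ≡ 529 (mod 551)
3^128 ≡ 529^2 = 279841 ≡ 484 (mod 551)
3^256 ≡ 484^2 = 234256 ≡ 81 (mod 551)
3^512 ≡ 81^2 = 6561 ≡ 500 (mod 551)
550 = 512 + 32 + 4 + 2 in binary powers of 2.
So 3^550 ≡ 500 · 23 · 81 · 9 ≡ 35 (mod 551).
Since 35 ≠ 1, base 3 is a Fermat witness: 551 is composite.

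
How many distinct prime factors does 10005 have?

4

10005 = 3 · 3335
3335 = 5 · 667
667 = 23 · 29
10005 = 3 · 5 · 23 · 29, which has 4 distinct prime factors.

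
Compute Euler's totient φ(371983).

352800

Factor: 371983 = 29 · 101 · 127.
φ(371983) = (29−1) · (101−1) · (127−1) = 28 · 100 · 126 = 352800.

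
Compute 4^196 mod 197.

4^1 ≡ 4 (mod 197)
4^2 ≡ 4^2 = 16 ≡ 16 (mod 197)
4^4 ≡ 16^2 = 256 ≡ 59 (mod 197)
4^8 ≡ 59^2 = 3481 ≡ 132 (mod 197)
4^16 ≡ 132^2 = 17424 ≡ 88 (mod 197)
4^32 ≡ 88^2 = 7744 ≡ 61 (mod 197)
4^64 ≡ 61^2 = 3721 ≡ 175 (mod 197)
4^128 ≡ 175^2 = 30625 ≡ 90 (mod 197)
196 = 128 + 64 + 4 in binary powers of 2.
So 4^196 ≡ 90 · 175 · 59 ≡ 1 (mod 197).
Since the result is 1, base 4 gives no evidence that 197 is composite.

1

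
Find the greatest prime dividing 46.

23

46 = 2 · 23
23 is prime.
So 46 = 2 · 23; the largest prime factor is 23.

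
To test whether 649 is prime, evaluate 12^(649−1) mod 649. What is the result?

133

12^1 ≡ 12 (mod 649)
12^2 ≡ 12^2 = 144 ≡ 144 (mod 649)
12^4 ≡ 144^2 = 20736 ≡ 617 (mod 649)
12^8 ≡ 617^2 = 380689 ≡ 375 (mod 649)
12^16 ≡ 375^2 = 140625 ≡ 441 (mod 649)
12^32 ≡ 441^2 = 194481 ≡ 430 (mod 649)
12^64 ≡ 430^2 = 184900 ≡ 584 (mod 649)
12^128 ≡ 584^2 = 341056 ≡ 331 (mod 649)
12^256 ≡ 331^2 = 109561 ≡ 529 (mod 649)
12^512 ≡ 529^2 = 279841 ≡ 122 (mod 649)
648 = 512 + 128 + 8 in binary powers of 2.
So 12^648 ≡ 122 · 331 · 375 ≡ 133 (mod 649).
Since 133 ≠ 1, base 12 is a Fermat witness: 649 is composite.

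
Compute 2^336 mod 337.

1

2^1 ≡ 2 (mod 337)
2^2 ≡ 2^2 = 4 ≡ 4 (mod 337)
2^4 ≡ 4^2 = 16 ≡ 16 (mod 337)
2^8 ≡ 16^2 = 256 ≡ 256 (mod 337)
2^16 ≡ 256^2 = 65536 ≡ 158 (mod 337)
2^32 ≡ 158^2 = 24964 ≡ 26 (mod 337)
2^64 ≡ 26^2 = 676 ≡ 2 (mod 337)
2^128 ≡ 2^2 = 4 ≡ 4 (mod 337)
2^256 ≡ 4^2 = 16 ≡ 16 (mod 337)
336 = 256 + 64 + 16 in binary powers of 2.
So 2^336 ≡ 16 · 2 · 158 ≡ 1 (mod 337).
Since the result is 1, base 2 gives no evidence that 337 is composite.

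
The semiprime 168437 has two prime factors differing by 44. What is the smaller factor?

389

Since p = q + 44, we have 168437 = q(q + 44), so q² + 44q − 168437 = 0.
Discriminant: 44² + 4·168437 = 1936 + 673748 = 675684; √675684 = 822.
q = (−44 + 822)/2 = 389, and p = q + 44 = 433.
Check: 389 · 433 = 168437.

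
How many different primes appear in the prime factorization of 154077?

154077 = 3 · 51359
51359 = 7 · 7337
7337 = 11 · 667
667 = 23 · 29
154077 = 3 · 7 · 11 · 23 · 29, which has 5 distinct prime factors.

5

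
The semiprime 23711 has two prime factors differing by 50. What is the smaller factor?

131

Since p = q + 50, we have 23711 = q(q + 50), so q² + 50q − 23711 = 0.
Discriminant: 50² + 4·23711 = 2500 + 94844 = 97344; √97344 = 312.
q = (−50 + 312)/2 = 131, and p = q + 50 = 181.
Check: 131 · 181 = 23711.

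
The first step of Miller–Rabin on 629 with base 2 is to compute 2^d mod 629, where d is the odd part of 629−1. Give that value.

15

629 − 1 = 628 = 2^2 · 157, so d = 157.
2^1 ≡ 2 (mod 629)
2^2 ≡ 2^2 = 4 ≡ 4 (mod 629)
2^4 ≡ 4^2 = 16 ≡ 16 (mod 629)
2^8 ≡ 16^2 = 256 ≡ 256 (mod 629)
2^16 ≡ 256^2 = 65536 ≡ 120 (mod 629)
2^32 ≡ 120^2 = 14400 ≡ 562 (mod 629)
2^64 ≡ 562^2 = 315844 ≡ 86 (mod 629)
2^128 ≡ 86^2 = 7396 ≡ 477 (mod 629)
157 = 128 + 16 + 8 + 4 + 1 in binary powers of 2.
So 2^157 ≡ 477 · 120 · 256 · 16 · 2 ≡ 15 (mod 629).
Squaring chain: 15 → 225; never reaches −1, so base 2 is a Miller–Rabin witness that 629 is composite.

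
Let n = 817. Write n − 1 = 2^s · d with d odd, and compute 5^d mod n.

710

817 − 1 = 816 = 2^4 · 51, so d = 51.
5^1 ≡ 5 (mod 817)
5^2 ≡ 5^2 = 25 ≡ 25 (mod 817)
5^4 ≡ 25^2 = 625 ≡ 625 (mod 817)
5^8 ≡ 625^2 = 390625 ≡ 99 (mod 817)
5^16 ≡ 99^2 = 9801 ≡ 814 (mod 817)
5^32 ≡ 814^2 = 662596 ≡ 9 (mod 817)
51 = 32 + 16 + 2 + 1 in binary powers of 2.
So 5^51 ≡ 9 · 814 · 25 · 5 ≡ 710 (mod 817).
Squaring chain: 710 → 11 → 121 → 752; never reaches −1, so base 5 is a Miller–Rabin witness that 817 is composite.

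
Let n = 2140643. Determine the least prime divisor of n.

2140643 is odd.
Digit sum 20, not divisible by 3.
Ends in 3: not divisible by 5.
7: 2140643 = 7·305806 + 1
11: 2140643 = 11·194603 + 10
13: 2140643 = 13·164664 + 11
17: 2140643 = 17·125920 + 3
19: 2140643 = 19·112665 + 8
23: 2140643 = 23·93071 + 10
29: 2140643 = 29·73815 + 8
31: 2140643 = 31·69053

31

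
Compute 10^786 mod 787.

10^1 ≡ 10 (mod 787)
10^2 ≡ 10^2 = 100 ≡ 100 (mod 787)
10^4 ≡ 100^2 = 10000 ≡ 556 (mod 787)
10^8 ≡ 556^2 = 309136 ≡ 632 (mod 787)
10^16 ≡ 632^2 = 399424 ≡ 415 (mod 787)
10^32 ≡ 415^2 = 172225 ≡ 659 (mod 787)
10^64 ≡ 659^2 = 434281 ≡ 644 (mod 787)
10^128 ≡ 644^2 = 414736 ≡ 774 (mod 787)
10^256 ≡ 774^2 = 599076 ≡ 169 (mod 787)
10^512 ≡ 169^2 = 28561 ≡ 229 (mod 787)
786 = 512 + 256 + 16 + 2 in binary powers of 2.
So 10^786 ≡ 229 · 169 · 415 · 100 ≡ 1 (mod 787).
Since the result is 1, base 10 gives no evidence that 787 is composite.

1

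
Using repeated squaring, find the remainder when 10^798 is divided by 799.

212

10^1 ≡ 10 (mod 799)
10^2 ≡ 10^2 = 100 ≡ 100 (mod 799)
10^4 ≡ 100^2 = 10000 ≡ 412 (mod 799)
10^8 ≡ 412^2 = 169744 ≡ 356 (mod 799)
10^16 ≡ 356^2 = 126736 ≡ 494 (mod 799)
10^32 ≡ 494^2 = 244036 ≡ 341 (mod 799)
10^64 ≡ 341^2 = 116281 ≡ 426 (mod 799)
10^128 ≡ 426^2 = 181476 ≡ 103 (mod 799)
10^256 ≡ 103^2 = 10609 ≡ 222 (mod 799)
10^512 ≡ 222^2 = 49284 ≡ 545 (mod 799)
798 = 512 + 256 + 16 + 8 + 4 + 2 in binary powers of 2.
So 10^798 ≡ 545 · 222 · 494 · 356 · 412 · 100 ≡ 212 (mod 799).
Since 212 ≠ 1, base 10 is a Fermat witness: 799 is composite.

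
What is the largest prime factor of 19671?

83

19671 = 3 · 6557
6557 = 79 · 83
83 is prime.
So 19671 = 3 · 79 · 83; the largest prime factor is 83.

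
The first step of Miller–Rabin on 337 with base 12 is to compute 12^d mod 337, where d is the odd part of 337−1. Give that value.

252

337 − 1 = 336 = 2^4 · 21, so d = 21.
12^1 ≡ 12 (mod 337)
12^2 ≡ 12^2 = 144 ≡ 144 (mod 337)
12^4 ≡ 144^2 = 20736 ≡ 179 (mod 337)
12^8 ≡ 179^2 = 32041 ≡ 26 (mod 337)
12^16 ≡ 26^2 = 676 ≡ 2 (mod 337)
21 = 16 + 4 + 1 in binary powers of 2.
So 12^21 ≡ 2 · 179 · 12 ≡ 252 (mod 337).
Squaring chain: 252 → 148 → 336 → 1; reaches −1, so base 12 does not prove 337 composite.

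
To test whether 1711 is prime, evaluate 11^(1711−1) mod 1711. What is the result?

11^1 ≡ 11 (mod 1711)
11^2 ≡ 11^2 = 121 ≡ 121 (mod 1711)
11^4 ≡ 121^2 = 14641 ≡ 953 (mod 1711)
11^8 ≡ 953^2 = 908209 ≡ 1379 (mod 1711)
11^16 ≡ 1379^2 = 1901641 ≡ 720 (mod 1711)
11^32 ≡ 720^2 = 518400 ≡ 1678 (mod 1711)
11^64 ≡ 1678^2 = 2815684 ≡ 1089 (mod 1711)
11^128 ≡ 1089^2 = 1185921 ≡ 198 (mod 1711)
11^256 ≡ 198^2 = 39204 ≡ 1562 (mod 1711)
11^512 ≡ 1562^2 = 2439844 ≡ 1669 (mod 1711)
11^1024 ≡ 1669^2 = 2785561 ≡ 53 (mod 1711)
1710 = 1024 + 512 + 128 + 32 + 8 + 4 + 2 in binary powers of 2.
So 11^1710 ≡ 53 · 1669 · 198 · 1678 · 1379 · 953 · 121 ≡ 1078 (mod 1711).
Since 1078 ≠ 1, base 11 is a Fermat witness: 1711 is composite.

1078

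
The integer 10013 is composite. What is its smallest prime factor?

17

10013 is odd.
Digit sum 5, not divisible by 3.
Ends in 3: not divisible by 5.
7: 10013 = 7·1430 + 3
11: 10013 = 11·910 + 3
13: 10013 = 13·770 + 3
17: 10013 = 17·589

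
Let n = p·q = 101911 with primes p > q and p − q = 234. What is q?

Since p = q + 234, we have 101911 = q(q + 234), so q² + 234q − 101911 = 0.
Discriminant: 234² + 4·101911 = 54756 + 407644 = 462400; √462400 = 680.
q = (−234 + 680)/2 = 223, and p = q + 234 = 457.
Check: 223 · 457 = 101911.

223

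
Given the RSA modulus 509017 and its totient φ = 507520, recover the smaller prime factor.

φ(n) = (p−1)(q−1) = n − (p+q) + 1, so p + q = 509017 − 507520 + 1 = 1498.
p and q are the roots of t² − 1498t + 509017 = 0.
Discriminant: 1498² − 4·509017 = 2244004 − 2036068 = 207936; √207936 = 456.
q = (1498 − 456)/2 = 521, p = (1498 + 456)/2 = 977.
Check: 521 · 977 = 509017.

521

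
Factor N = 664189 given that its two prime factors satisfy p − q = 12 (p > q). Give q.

Since p = q + 12, we have 664189 = q(q + 12), so q² + 12q − 664189 = 0.
Discriminant: 12² + 4·664189 = 144 + 2656756 = 2656900; √2656900 = 1630.
q = (−12 + 1630)/2 = 809, and p = q + 12 = 821.
Check: 809 · 821 = 664189.

809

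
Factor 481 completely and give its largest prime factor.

481 = 13 · 37
37 is prime.
So 481 = 13 · 37; the largest prime factor is 37.

37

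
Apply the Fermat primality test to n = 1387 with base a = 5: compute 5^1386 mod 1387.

1122

5^1 ≡ 5 (mod 1387)
5^2 ≡ 5^2 = 25 ≡ 25 (mod 1387)
5^4 ≡ 25^2 = 625 ≡ 625 (mod 1387)
5^8 ≡ 625^2 = 390625 ≡ 878 (mod 1387)
5^16 ≡ 878^2 = 770884 ≡ 1099 (mod 1387)
5^32 ≡ 1099^2 = 1207801 ≡ 1111 (mod 1387)
5^64 ≡ 1111^2 = 1234321 ≡ 1278 (mod 1387)
5^128 ≡ 1278^2 = 1633284 ≡ 785 (mod 1387)
5^256 ≡ 785^2 = 616225 ≡ 397 (mod 1387)
5^512 ≡ 397^2 = 157609 ≡ 878 (mod 1387)
5^1024 ≡ 878^2 = 770884 ≡ 1099 (mod 1387)
1386 = 1024 + 256 + 64 + 32 + 8 + 2 in binary powers of 2.
So 5^1386 ≡ 1099 · 397 · 1278 · 1111 · 878 · 25 ≡ 1122 (mod 1387).
Since 1122 ≠ 1, base 5 is a Fermat witness: 1387 is composite.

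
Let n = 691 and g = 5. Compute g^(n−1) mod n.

5^1 ≡ 5 (mod 691)
5^2 ≡ 5^2 = 25 ≡ 25 (mod 691)
5^4 ≡ 25^2 = 625 ≡ 625 (mod 691)
5^8 ≡ 625^2 = 390625 ≡ 210 (mod 691)
5^16 ≡ 210^2 = 44100 ≡ 567 (mod 691)
5^32 ≡ 567^2 = 321489 ≡ 174 (mod 691)
5^64 ≡ 174^2 = 30276 ≡ 563 (mod 691)
5^128 ≡ 563^2 = 316969 ≡ 491 (mod 691)
5^256 ≡ 491^2 = 241081 ≡ 613 (mod 691)
5^512 ≡ 613^2 = 375769 ≡ 556 (mod 691)
690 = 512 + 128 + 32 + 16 + 2 in binary powers of 2.
So 5^690 ≡ 556 · 491 · 174 · 567 · 25 ≡ 1 (mod 691).
Since the result is 1, base 5 gives no evidence that 691 is composite.

1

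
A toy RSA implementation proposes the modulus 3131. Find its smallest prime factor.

3131 is odd.
Digit sum 8, not divisible by 3.
Ends in 1: not divisible by 5.
7: 3131 = 7·447 + 2
11: 3131 = 11·284 + 7
13: 3131 = 13·240 + 11
17: 3131 = 17·184 + 3
19: 3131 = 19·164 + 15
23: 3131 = 23·136 + 3
29: 3131 = 29·107 + 28
31: 3131 = 31·101

31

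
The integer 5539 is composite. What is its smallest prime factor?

5539 is odd.
Digit sum 22, not divisible by 3.
Ends in 9: not divisible by 5.
7: 5539 = 7·791 + 2
11: 5539 = 11·503 + 6
13: 5539 = 13·426 + 1
17: 5539 = 17·325 + 14
19: 5539 = 19·291 + 10
23: 5539 = 23·240 + 19
29: 5539 = 29·191

29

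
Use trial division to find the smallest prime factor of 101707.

101707 is odd.
Digit sum 16, not divisible by 3.
Ends in 7: not divisible by 5.
7: 101707 = 7·14529 + 4
11: 101707 = 11·9246 + 1
13: 101707 = 13·7823 + 8
17: 101707 = 17·5982 + 13
19: 101707 = 19·5353

19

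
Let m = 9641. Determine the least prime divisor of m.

9641 is odd.
Digit sum 20, not divisible by 3.
Ends in 1: not divisible by 5.
7: 9641 = 7·1377 + 2
11: 9641 = 11·876 + 5
13: 9641 = 13·741 + 8
17: 9641 = 17·567 + 2
19: 9641 = 19·507 + 8
23: 9641 = 23·419 + 4
29: 9641 = 29·332 + 13
31: 9641 = 31·311

31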